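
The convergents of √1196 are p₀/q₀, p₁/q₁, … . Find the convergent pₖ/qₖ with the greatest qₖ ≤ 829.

√1196 = [34; 1, 1, 2, 1, 1, 68, …] (period length 6).
Convergents:
  p_0/q_0 = 34/1
  p_1/q_1 = 35/1
  p_2/q_2 = 69/2
  p_3/q_3 = 173/5
  p_4/q_4 = 242/7
  p_5/q_5 = 415/12
  p_6/q_6 = 28462/823
  p_7/q_7 = 28877/835
q_6 = 823 ≤ 829 < 835 = q_7, so the answer is 28462/823.

28462/823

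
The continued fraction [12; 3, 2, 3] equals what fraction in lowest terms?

295/24

Fold from the inside: start with 3/1.
  2 + 1/3 = 7/3
  3 + 3/7 = 24/7
  12 + 7/24 = 295/24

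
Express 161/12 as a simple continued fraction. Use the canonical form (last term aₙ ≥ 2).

161 = 13×12 + 5
12 = 2×5 + 2
5 = 2×2 + 1
2 = 2×1 + 0  (stop)
So 161/12 = [13; 2, 2, 2].

[13; 2, 2, 2]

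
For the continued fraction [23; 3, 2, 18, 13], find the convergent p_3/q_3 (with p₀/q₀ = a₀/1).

3004/129

Using pₖ = aₖpₖ₋₁ + pₖ₋₂, qₖ = aₖqₖ₋₁ + qₖ₋₂ (with p₋₁=1, p₋₂=0, q₋₁=0, q₋₂=1):
  k=0: a=23, p=23, q=1
  k=1: a=3, p=70, q=3
  k=2: a=2, p=163, q=7
  k=3: a=18, p=3004, q=129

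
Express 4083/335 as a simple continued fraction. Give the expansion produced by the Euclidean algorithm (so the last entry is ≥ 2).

4083 = 12×335 + 63
335 = 5×63 + 20
63 = 3×20 + 3
20 = 6×3 + 2
3 = 1×2 + 1
2 = 2×1 + 0  (stop)
So 4083/335 = [12; 5, 3, 6, 1, 2].

[12; 5, 3, 6, 1, 2]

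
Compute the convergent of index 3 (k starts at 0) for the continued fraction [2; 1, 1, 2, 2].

13/5

Using pₖ = aₖpₖ₋₁ + pₖ₋₂, qₖ = aₖqₖ₋₁ + qₖ₋₂ (with p₋₁=1, p₋₂=0, q₋₁=0, q₋₂=1):
  k=0: a=2, p=2, q=1
  k=1: a=1, p=3, q=1
  k=2: a=1, p=5, q=2
  k=3: a=2, p=13, q=5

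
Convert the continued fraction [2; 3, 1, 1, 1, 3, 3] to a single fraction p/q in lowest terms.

Using pₖ = aₖpₖ₋₁ + pₖ₋₂ and qₖ = aₖqₖ₋₁ + qₖ₋₂:
  k=0: a=2, p=2, q=1
  k=1: a=3, p=7, q=3
  k=2: a=1, p=9, q=4
  k=3: a=1, p=16, q=7
  k=4: a=1, p=25, q=11
  k=5: a=3, p=91, q=40
  k=6: a=3, p=298, q=131

298/131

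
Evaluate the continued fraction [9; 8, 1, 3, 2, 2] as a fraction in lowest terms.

1759/193

Fold from the inside: start with 2/1.
  2 + 1/2 = 5/2
  3 + 2/5 = 17/5
  1 + 5/17 = 22/17
  8 + 17/22 = 193/22
  9 + 22/193 = 1759/193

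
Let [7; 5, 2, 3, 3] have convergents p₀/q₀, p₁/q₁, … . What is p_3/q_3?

273/38

Using pₖ = aₖpₖ₋₁ + pₖ₋₂, qₖ = aₖqₖ₋₁ + qₖ₋₂ (with p₋₁=1, p₋₂=0, q₋₁=0, q₋₂=1):
  k=0: a=7, p=7, q=1
  k=1: a=5, p=36, q=5
  k=2: a=2, p=79, q=11
  k=3: a=3, p=273, q=38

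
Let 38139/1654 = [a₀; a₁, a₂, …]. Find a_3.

38139 = 23·1654 + 97   →  a_0 = 23
1654 = 17·97 + 5   →  a_1 = 17
97 = 19·5 + 2   →  a_2 = 19
5 = 2·2 + 1   →  a_3 = 2

2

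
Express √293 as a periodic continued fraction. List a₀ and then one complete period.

[17; 8, 1, 1, 8, 34]

a₀ = ⌊√293⌋ = 17.
With m₀=0, d₀=1 and mₖ₊₁ = dₖaₖ − mₖ, dₖ₊₁ = (n − mₖ₊₁²)/dₖ, aₖ₊₁ = ⌊(a₀+mₖ₊₁)/dₖ₊₁⌋:
  k=1: m=17, d=4, a=8
  k=2: m=15, d=17, a=1
  k=3: m=2, d=17, a=1
  k=4: m=15, d=4, a=8
  k=5: m=17, d=1, a=34
d=1 and a=2a₀=34 at k=5, so the next step gives (m, d) = (17, 4) again — its k=1 value — and the period has length 5.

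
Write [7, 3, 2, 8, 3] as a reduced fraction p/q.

1341/184

Fold from the inside: start with 3/1.
  8 + 1/3 = 25/3
  2 + 3/25 = 53/25
  3 + 25/53 = 184/53
  7 + 53/184 = 1341/184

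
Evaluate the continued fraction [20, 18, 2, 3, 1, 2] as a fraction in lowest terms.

Fold from the inside: start with 2/1.
  1 + 1/2 = 3/2
  3 + 2/3 = 11/3
  2 + 3/11 = 25/11
  18 + 11/25 = 461/25
  20 + 25/461 = 9245/461

9245/461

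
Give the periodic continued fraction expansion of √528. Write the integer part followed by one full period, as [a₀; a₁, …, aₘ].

a₀ = ⌊√528⌋ = 22.
With m₀=0, d₀=1 and mₖ₊₁ = dₖaₖ − mₖ, dₖ₊₁ = (n − mₖ₊₁²)/dₖ, aₖ₊₁ = ⌊(a₀+mₖ₊₁)/dₖ₊₁⌋:
  k=1: m=22, d=44, a=1
  k=2: m=22, d=1, a=44
d=1 and a=2a₀=44 at k=2, so the next step gives (m, d) = (22, 44) again — its k=1 value — and the period has length 2.

[22; 1, 44]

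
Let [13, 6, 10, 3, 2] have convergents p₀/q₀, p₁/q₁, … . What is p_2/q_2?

803/61

Using pₖ = aₖpₖ₋₁ + pₖ₋₂, qₖ = aₖqₖ₋₁ + qₖ₋₂ (with p₋₁=1, p₋₂=0, q₋₁=0, q₋₂=1):
  k=0: a=13, p=13, q=1
  k=1: a=6, p=79, q=6
  k=2: a=10, p=803, q=61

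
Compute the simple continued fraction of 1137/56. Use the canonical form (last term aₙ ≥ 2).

1137 = 20×56 + 17
56 = 3×17 + 5
17 = 3×5 + 2
5 = 2×2 + 1
2 = 2×1 + 0  (stop)
So 1137/56 = [20; 3, 3, 2, 2].

[20; 3, 3, 2, 2]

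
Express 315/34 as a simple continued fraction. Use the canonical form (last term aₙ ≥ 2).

[9; 3, 1, 3, 2]

315 = 9×34 + 9
34 = 3×9 + 7
9 = 1×7 + 2
7 = 3×2 + 1
2 = 2×1 + 0  (stop)
So 315/34 = [9; 3, 1, 3, 2].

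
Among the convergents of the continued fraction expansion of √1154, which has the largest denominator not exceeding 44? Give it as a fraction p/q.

√1154 = [33; 1, 32, 1, 66, …] (period length 4).
Convergents:
  p_0/q_0 = 33/1
  p_1/q_1 = 34/1
  p_2/q_2 = 1121/33
  p_3/q_3 = 1155/34
  p_4/q_4 = 77351/2277
q_3 = 34 ≤ 44 < 2277 = q_4, so the answer is 1155/34.

1155/34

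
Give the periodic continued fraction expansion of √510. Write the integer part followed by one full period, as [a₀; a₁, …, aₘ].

a₀ = ⌊√510⌋ = 22.
With m₀=0, d₀=1 and mₖ₊₁ = dₖaₖ − mₖ, dₖ₊₁ = (n − mₖ₊₁²)/dₖ, aₖ₊₁ = ⌊(a₀+mₖ₊₁)/dₖ₊₁⌋:
  k=1: m=22, d=26, a=1
  k=2: m=4, d=19, a=1
  k=3: m=15, d=15, a=2
  k=4: m=15, d=19, a=1
  k=5: m=4, d=26, a=1
  k=6: m=22, d=1, a=44
d=1 and a=2a₀=44 at k=6, so the next step gives (m, d) = (22, 26) again — its k=1 value — and the period has length 6.

[22; 1, 1, 2, 1, 1, 44]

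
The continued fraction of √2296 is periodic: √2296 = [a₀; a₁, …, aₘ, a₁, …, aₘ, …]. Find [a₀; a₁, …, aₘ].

[47; 1, 10, 1, 94]

a₀ = ⌊√2296⌋ = 47.
With m₀=0, d₀=1 and mₖ₊₁ = dₖaₖ − mₖ, dₖ₊₁ = (n − mₖ₊₁²)/dₖ, aₖ₊₁ = ⌊(a₀+mₖ₊₁)/dₖ₊₁⌋:
  k=1: m=47, d=87, a=1
  k=2: m=40, d=8, a=10
  k=3: m=40, d=87, a=1
  k=4: m=47, d=1, a=94
d=1 and a=2a₀=94 at k=4, so the next step gives (m, d) = (47, 87) again — its k=1 value — and the period has length 4.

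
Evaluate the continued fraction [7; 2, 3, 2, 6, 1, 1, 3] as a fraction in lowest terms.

Fold from the inside: start with 3/1.
  1 + 1/3 = 4/3
  1 + 3/4 = 7/4
  6 + 4/7 = 46/7
  2 + 7/46 = 99/46
  3 + 46/99 = 343/99
  2 + 99/343 = 785/343
  7 + 343/785 = 5838/785

5838/785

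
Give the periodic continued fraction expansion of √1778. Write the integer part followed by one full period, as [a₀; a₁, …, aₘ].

[42; 6, 84]

a₀ = ⌊√1778⌋ = 42.
With m₀=0, d₀=1 and mₖ₊₁ = dₖaₖ − mₖ, dₖ₊₁ = (n − mₖ₊₁²)/dₖ, aₖ₊₁ = ⌊(a₀+mₖ₊₁)/dₖ₊₁⌋:
  k=1: m=42, d=14, a=6
  k=2: m=42, d=1, a=84
d=1 and a=2a₀=84 at k=2, so the next step gives (m, d) = (42, 14) again — its k=1 value — and the period has length 2.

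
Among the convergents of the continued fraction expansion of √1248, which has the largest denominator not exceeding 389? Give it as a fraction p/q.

√1248 = [35; 3, 17, 3, 70, …] (period length 4).
Convergents:
  p_0/q_0 = 35/1
  p_1/q_1 = 106/3
  p_2/q_2 = 1837/52
  p_3/q_3 = 5617/159
  p_4/q_4 = 395027/11182
q_3 = 159 ≤ 389 < 11182 = q_4, so the answer is 5617/159.

5617/159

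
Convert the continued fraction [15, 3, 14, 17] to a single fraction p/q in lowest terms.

Fold from the inside: start with 17/1.
  14 + 1/17 = 239/17
  3 + 17/239 = 734/239
  15 + 239/734 = 11249/734

11249/734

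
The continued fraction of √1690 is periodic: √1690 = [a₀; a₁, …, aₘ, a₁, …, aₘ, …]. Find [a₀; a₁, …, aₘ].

a₀ = ⌊√1690⌋ = 41.

[41; 9, 8, 9, 82]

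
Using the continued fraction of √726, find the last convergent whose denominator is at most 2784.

26163/971

√726 = [26; 1, 16, 1, 52, …] (period length 4).
Convergents:
  p_0/q_0 = 26/1
  p_1/q_1 = 27/1
  p_2/q_2 = 458/17
  p_3/q_3 = 485/18
  p_4/q_4 = 25678/953
  p_5/q_5 = 26163/971
  p_6/q_6 = 444286/16489
q_5 = 971 ≤ 2784 < 16489 = q_6, so the answer is 26163/971.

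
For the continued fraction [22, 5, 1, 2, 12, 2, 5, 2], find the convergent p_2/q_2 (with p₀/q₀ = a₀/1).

Using pₖ = aₖpₖ₋₁ + pₖ₋₂, qₖ = aₖqₖ₋₁ + qₖ₋₂ (with p₋₁=1, p₋₂=0, q₋₁=0, q₋₂=1):
  k=0: a=22, p=22, q=1
  k=1: a=5, p=111, q=5
  k=2: a=1, p=133, q=6

133/6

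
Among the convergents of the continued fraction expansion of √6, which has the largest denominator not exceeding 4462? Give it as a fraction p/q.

√6 = [2; 2, 4, …] (period length 2).
Convergents:
  p_0/q_0 = 2/1
  p_1/q_1 = 5/2
  p_2/q_2 = 22/9
  p_3/q_3 = 49/20
  p_4/q_4 = 218/89
  p_5/q_5 = 485/198
  p_6/q_6 = 2158/881
  p_7/q_7 = 4801/1960
  p_8/q_8 = 21362/8721
q_7 = 1960 ≤ 4462 < 8721 = q_8, so the answer is 4801/1960.

4801/1960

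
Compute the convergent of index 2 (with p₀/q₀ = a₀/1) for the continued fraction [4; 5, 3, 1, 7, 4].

67/16

Using pₖ = aₖpₖ₋₁ + pₖ₋₂, qₖ = aₖqₖ₋₁ + qₖ₋₂ (with p₋₁=1, p₋₂=0, q₋₁=0, q₋₂=1):
  k=0: a=4, p=4, q=1
  k=1: a=5, p=21, q=5
  k=2: a=3, p=67, q=16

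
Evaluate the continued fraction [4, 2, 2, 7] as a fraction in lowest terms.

Fold from the inside: start with 7/1.
  2 + 1/7 = 15/7
  2 + 7/15 = 37/15
  4 + 15/37 = 163/37

163/37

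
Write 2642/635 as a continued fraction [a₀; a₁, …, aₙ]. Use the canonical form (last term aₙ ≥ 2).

2642 = 4*635 + 102
635 = 6*102 + 23
102 = 4*23 + 10
23 = 2*10 + 3
10 = 3*3 + 1
3 = 3*1 + 0  (stop)
So 2642/635 = [4; 6, 4, 2, 3, 3].

[4; 6, 4, 2, 3, 3]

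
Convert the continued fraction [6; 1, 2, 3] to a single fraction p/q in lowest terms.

67/10

Using pₖ = aₖpₖ₋₁ + pₖ₋₂ and qₖ = aₖqₖ₋₁ + qₖ₋₂:
  k=0: a=6, p=6, q=1
  k=1: a=1, p=7, q=1
  k=2: a=2, p=20, q=3
  k=3: a=3, p=67, q=10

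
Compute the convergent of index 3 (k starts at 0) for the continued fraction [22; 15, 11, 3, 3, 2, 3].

11320/513

Using pₖ = aₖpₖ₋₁ + pₖ₋₂, qₖ = aₖqₖ₋₁ + qₖ₋₂ (with p₋₁=1, p₋₂=0, q₋₁=0, q₋₂=1):
  k=0: a=22, p=22, q=1
  k=1: a=15, p=331, q=15
  k=2: a=11, p=3663, q=166
  k=3: a=3, p=11320, q=513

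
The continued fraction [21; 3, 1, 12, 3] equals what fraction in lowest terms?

Fold from the inside: start with 3/1.
  12 + 1/3 = 37/3
  1 + 3/37 = 40/37
  3 + 37/40 = 157/40
  21 + 40/157 = 3337/157

3337/157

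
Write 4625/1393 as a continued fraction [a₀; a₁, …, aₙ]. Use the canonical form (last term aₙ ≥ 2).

[3; 3, 8, 9, 6]

4625 = 3·1393 + 446
1393 = 3·446 + 55
446 = 8·55 + 6
55 = 9·6 + 1
6 = 6·1 + 0  (stop)
So 4625/1393 = [3; 3, 8, 9, 6].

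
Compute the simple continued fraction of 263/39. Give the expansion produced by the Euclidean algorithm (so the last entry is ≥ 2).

[6; 1, 2, 1, 9]

263 = 6*39 + 29
39 = 1*29 + 10
29 = 2*10 + 9
10 = 1*9 + 1
9 = 9*1 + 0  (stop)
So 263/39 = [6; 1, 2, 1, 9].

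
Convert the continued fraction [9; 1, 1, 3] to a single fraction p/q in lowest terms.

Using pₖ = aₖpₖ₋₁ + pₖ₋₂ and qₖ = aₖqₖ₋₁ + qₖ₋₂:
  k=0: a=9, p=9, q=1
  k=1: a=1, p=10, q=1
  k=2: a=1, p=19, q=2
  k=3: a=3, p=67, q=7

67/7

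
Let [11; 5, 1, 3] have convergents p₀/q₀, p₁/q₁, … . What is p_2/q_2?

67/6

Using pₖ = aₖpₖ₋₁ + pₖ₋₂, qₖ = aₖqₖ₋₁ + qₖ₋₂ (with p₋₁=1, p₋₂=0, q₋₁=0, q₋₂=1):
  k=0: a=11, p=11, q=1
  k=1: a=5, p=56, q=5
  k=2: a=1, p=67, q=6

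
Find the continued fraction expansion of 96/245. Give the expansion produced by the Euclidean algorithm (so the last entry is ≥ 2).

[0; 2, 1, 1, 4, 3, 3]

96 = 0·245 + 96
245 = 2·96 + 53
96 = 1·53 + 43
53 = 1·43 + 10
43 = 4·10 + 3
10 = 3·3 + 1
3 = 3·1 + 0  (stop)
So 96/245 = [0; 2, 1, 1, 4, 3, 3].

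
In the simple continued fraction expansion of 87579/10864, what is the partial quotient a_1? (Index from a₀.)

16

87579 = 8·10864 + 667   →  a_0 = 8
10864 = 16·667 + 192   →  a_1 = 16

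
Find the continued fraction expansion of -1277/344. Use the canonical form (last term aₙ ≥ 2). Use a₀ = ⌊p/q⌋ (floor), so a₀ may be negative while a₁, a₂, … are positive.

[-4; 3, 2, 9, 2, 2]

-1277 = -4·344 + 99
344 = 3·99 + 47
99 = 2·47 + 5
47 = 9·5 + 2
5 = 2·2 + 1
2 = 2·1 + 0  (stop)
So -1277/344 = [-4; 3, 2, 9, 2, 2].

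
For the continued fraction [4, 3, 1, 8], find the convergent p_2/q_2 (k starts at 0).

Using pₖ = aₖpₖ₋₁ + pₖ₋₂, qₖ = aₖqₖ₋₁ + qₖ₋₂ (with p₋₁=1, p₋₂=0, q₋₁=0, q₋₂=1):
  k=0: a=4, p=4, q=1
  k=1: a=3, p=13, q=3
  k=2: a=1, p=17, q=4

17/4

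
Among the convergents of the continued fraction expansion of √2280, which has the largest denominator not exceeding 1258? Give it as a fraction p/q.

√2280 = [47; 1, 2, 1, 94, …] (period length 4).
Convergents:
  p_0/q_0 = 47/1
  p_1/q_1 = 48/1
  p_2/q_2 = 143/3
  p_3/q_3 = 191/4
  p_4/q_4 = 18097/379
  p_5/q_5 = 18288/383
  p_6/q_6 = 54673/1145
  p_7/q_7 = 72961/1528
q_6 = 1145 ≤ 1258 < 1528 = q_7, so the answer is 54673/1145.

54673/1145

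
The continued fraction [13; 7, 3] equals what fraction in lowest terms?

289/22

Fold from the inside: start with 3/1.
  7 + 1/3 = 22/3
  13 + 3/22 = 289/22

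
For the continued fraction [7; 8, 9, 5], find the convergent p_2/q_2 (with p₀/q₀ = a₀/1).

520/73

Using pₖ = aₖpₖ₋₁ + pₖ₋₂, qₖ = aₖqₖ₋₁ + qₖ₋₂ (with p₋₁=1, p₋₂=0, q₋₁=0, q₋₂=1):
  k=0: a=7, p=7, q=1
  k=1: a=8, p=57, q=8
  k=2: a=9, p=520, q=73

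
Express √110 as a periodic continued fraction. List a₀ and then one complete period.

[10; 2, 20]

a₀ = ⌊√110⌋ = 10.
With m₀=0, d₀=1 and mₖ₊₁ = dₖaₖ − mₖ, dₖ₊₁ = (n − mₖ₊₁²)/dₖ, aₖ₊₁ = ⌊(a₀+mₖ₊₁)/dₖ₊₁⌋:
  k=1: m=10, d=10, a=2
  k=2: m=10, d=1, a=20
d=1 and a=2a₀=20 at k=2, so the next step gives (m, d) = (10, 10) again — its k=1 value — and the period has length 2.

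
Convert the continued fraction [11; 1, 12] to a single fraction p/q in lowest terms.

Using pₖ = aₖpₖ₋₁ + pₖ₋₂ and qₖ = aₖqₖ₋₁ + qₖ₋₂:
  k=0: a=11, p=11, q=1
  k=1: a=1, p=12, q=1
  k=2: a=12, p=155, q=13

155/13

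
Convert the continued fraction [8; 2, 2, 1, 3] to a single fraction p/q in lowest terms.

219/26

Fold from the inside: start with 3/1.
  1 + 1/3 = 4/3
  2 + 3/4 = 11/4
  2 + 4/11 = 26/11
  8 + 11/26 = 219/26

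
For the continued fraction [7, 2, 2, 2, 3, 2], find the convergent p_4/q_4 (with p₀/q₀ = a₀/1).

Using pₖ = aₖpₖ₋₁ + pₖ₋₂, qₖ = aₖqₖ₋₁ + qₖ₋₂ (with p₋₁=1, p₋₂=0, q₋₁=0, q₋₂=1):
  k=0: a=7, p=7, q=1
  k=1: a=2, p=15, q=2
  k=2: a=2, p=37, q=5
  k=3: a=2, p=89, q=12
  k=4: a=3, p=304, q=41

304/41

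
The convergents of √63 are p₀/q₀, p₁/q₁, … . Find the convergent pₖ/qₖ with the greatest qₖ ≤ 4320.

√63 = [7; 1, 14, …] (period length 2).
Convergents:
  p_0/q_0 = 7/1
  p_1/q_1 = 8/1
  p_2/q_2 = 119/15
  p_3/q_3 = 127/16
  p_4/q_4 = 1897/239
  p_5/q_5 = 2024/255
  p_6/q_6 = 30233/3809
  p_7/q_7 = 32257/4064
  p_8/q_8 = 481831/60705
q_7 = 4064 ≤ 4320 < 60705 = q_8, so the answer is 32257/4064.

32257/4064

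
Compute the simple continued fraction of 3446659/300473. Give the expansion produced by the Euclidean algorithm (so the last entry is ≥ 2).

[11; 2, 8, 18, 7, 15, 4, 2]

3446659 = 11*300473 + 141456
300473 = 2*141456 + 17561
141456 = 8*17561 + 968
17561 = 18*968 + 137
968 = 7*137 + 9
137 = 15*9 + 2
9 = 4*2 + 1
2 = 2*1 + 0  (stop)
So 3446659/300473 = [11; 2, 8, 18, 7, 15, 4, 2].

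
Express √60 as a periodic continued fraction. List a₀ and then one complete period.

[7; 1, 2, 1, 14]

a₀ = ⌊√60⌋ = 7.
With m₀=0, d₀=1 and mₖ₊₁ = dₖaₖ − mₖ, dₖ₊₁ = (n − mₖ₊₁²)/dₖ, aₖ₊₁ = ⌊(a₀+mₖ₊₁)/dₖ₊₁⌋:
  k=1: m=7, d=11, a=1
  k=2: m=4, d=4, a=2
  k=3: m=4, d=11, a=1
  k=4: m=7, d=1, a=14
d=1 and a=2a₀=14 at k=4, so the next step gives (m, d) = (7, 11) again — its k=1 value — and the period has length 4.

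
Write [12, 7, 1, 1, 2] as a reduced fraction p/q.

Using pₖ = aₖpₖ₋₁ + pₖ₋₂ and qₖ = aₖqₖ₋₁ + qₖ₋₂:
  k=0: a=12, p=12, q=1
  k=1: a=7, p=85, q=7
  k=2: a=1, p=97, q=8
  k=3: a=1, p=182, q=15
  k=4: a=2, p=461, q=38

461/38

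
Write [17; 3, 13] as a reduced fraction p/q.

Using pₖ = aₖpₖ₋₁ + pₖ₋₂ and qₖ = aₖqₖ₋₁ + qₖ₋₂:
  k=0: a=17, p=17, q=1
  k=1: a=3, p=52, q=3
  k=2: a=13, p=693, q=40

693/40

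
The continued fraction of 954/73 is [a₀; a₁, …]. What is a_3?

1

954 = 13·73 + 5   →  a_0 = 13
73 = 14·5 + 3   →  a_1 = 14
5 = 1·3 + 2   →  a_2 = 1
3 = 1·2 + 1   →  a_3 = 1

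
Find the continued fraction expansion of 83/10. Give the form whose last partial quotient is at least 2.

83 = 8·10 + 3
10 = 3·3 + 1
3 = 3·1 + 0  (stop)
So 83/10 = [8; 3, 3].

[8; 3, 3]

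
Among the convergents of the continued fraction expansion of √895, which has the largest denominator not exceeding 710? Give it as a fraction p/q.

√895 = [29; 1, 10, 1, 58, …] (period length 4).
Convergents:
  p_0/q_0 = 29/1
  p_1/q_1 = 30/1
  p_2/q_2 = 329/11
  p_3/q_3 = 359/12
  p_4/q_4 = 21151/707
  p_5/q_5 = 21510/719
q_4 = 707 ≤ 710 < 719 = q_5, so the answer is 21151/707.

21151/707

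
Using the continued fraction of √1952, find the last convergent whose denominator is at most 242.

10471/237

√1952 = [44; 5, 1, 1, 21, 1, 1, 5, 88, …] (period length 8).
Convergents:
  p_0/q_0 = 44/1
  p_1/q_1 = 221/5
  p_2/q_2 = 265/6
  p_3/q_3 = 486/11
  p_4/q_4 = 10471/237
  p_5/q_5 = 10957/248
q_4 = 237 ≤ 242 < 248 = q_5, so the answer is 10471/237.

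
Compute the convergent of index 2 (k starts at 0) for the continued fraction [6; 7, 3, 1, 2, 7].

Using pₖ = aₖpₖ₋₁ + pₖ₋₂, qₖ = aₖqₖ₋₁ + qₖ₋₂ (with p₋₁=1, p₋₂=0, q₋₁=0, q₋₂=1):
  k=0: a=6, p=6, q=1
  k=1: a=7, p=43, q=7
  k=2: a=3, p=135, q=22

135/22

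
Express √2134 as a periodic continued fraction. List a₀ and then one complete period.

[46; 5, 8, 5, 92]

a₀ = ⌊√2134⌋ = 46.
With m₀=0, d₀=1 and mₖ₊₁ = dₖaₖ − mₖ, dₖ₊₁ = (n − mₖ₊₁²)/dₖ, aₖ₊₁ = ⌊(a₀+mₖ₊₁)/dₖ₊₁⌋:
  k=1: m=46, d=18, a=5
  k=2: m=44, d=11, a=8
  k=3: m=44, d=18, a=5
  k=4: m=46, d=1, a=92
d=1 and a=2a₀=92 at k=4, so the next step gives (m, d) = (46, 18) again — its k=1 value — and the period has length 4.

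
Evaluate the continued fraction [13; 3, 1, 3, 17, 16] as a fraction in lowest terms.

Using pₖ = aₖpₖ₋₁ + pₖ₋₂ and qₖ = aₖqₖ₋₁ + qₖ₋₂:
  k=0: a=13, p=13, q=1
  k=1: a=3, p=40, q=3
  k=2: a=1, p=53, q=4
  k=3: a=3, p=199, q=15
  k=4: a=17, p=3436, q=259
  k=5: a=16, p=55175, q=4159

55175/4159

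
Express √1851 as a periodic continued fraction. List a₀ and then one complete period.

a₀ = ⌊√1851⌋ = 43.
With m₀=0, d₀=1 and mₖ₊₁ = dₖaₖ − mₖ, dₖ₊₁ = (n − mₖ₊₁²)/dₖ, aₖ₊₁ = ⌊(a₀+mₖ₊₁)/dₖ₊₁⌋:
  k=1: m=43, d=2, a=43
  k=2: m=43, d=1, a=86
d=1 and a=2a₀=86 at k=2, so the next step gives (m, d) = (43, 2) again — its k=1 value — and the period has length 2.

[43; 43, 86]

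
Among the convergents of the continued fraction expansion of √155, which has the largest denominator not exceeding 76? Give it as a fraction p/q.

249/20

√155 = [12; 2, 4, 2, 24, …] (period length 4).
Convergents:
  p_0/q_0 = 12/1
  p_1/q_1 = 25/2
  p_2/q_2 = 112/9
  p_3/q_3 = 249/20
  p_4/q_4 = 6088/489
q_3 = 20 ≤ 76 < 489 = q_4, so the answer is 249/20.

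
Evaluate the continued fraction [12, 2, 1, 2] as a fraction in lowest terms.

99/8

Using pₖ = aₖpₖ₋₁ + pₖ₋₂ and qₖ = aₖqₖ₋₁ + qₖ₋₂:
  k=0: a=12, p=12, q=1
  k=1: a=2, p=25, q=2
  k=2: a=1, p=37, q=3
  k=3: a=2, p=99, q=8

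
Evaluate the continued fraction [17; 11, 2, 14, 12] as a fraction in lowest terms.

68673/4019

Fold from the inside: start with 12/1.
  14 + 1/12 = 169/12
  2 + 12/169 = 350/169
  11 + 169/350 = 4019/350
  17 + 350/4019 = 68673/4019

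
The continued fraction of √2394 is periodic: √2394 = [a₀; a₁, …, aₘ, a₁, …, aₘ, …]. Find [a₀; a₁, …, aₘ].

a₀ = ⌊√2394⌋ = 48.
With m₀=0, d₀=1 and mₖ₊₁ = dₖaₖ − mₖ, dₖ₊₁ = (n − mₖ₊₁²)/dₖ, aₖ₊₁ = ⌊(a₀+mₖ₊₁)/dₖ₊₁⌋:
  k=1: m=48, d=90, a=1
  k=2: m=42, d=7, a=12
  k=3: m=42, d=90, a=1
  k=4: m=48, d=1, a=96
d=1 and a=2a₀=96 at k=4, so the next step gives (m, d) = (48, 90) again — its k=1 value — and the period has length 4.

[48; 1, 12, 1, 96]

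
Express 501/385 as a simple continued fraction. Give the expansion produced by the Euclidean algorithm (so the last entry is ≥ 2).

501 = 1×385 + 116
385 = 3×116 + 37
116 = 3×37 + 5
37 = 7×5 + 2
5 = 2×2 + 1
2 = 2×1 + 0  (stop)
So 501/385 = [1; 3, 3, 7, 2, 2].

[1; 3, 3, 7, 2, 2]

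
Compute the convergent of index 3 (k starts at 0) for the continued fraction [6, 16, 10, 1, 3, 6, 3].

1073/177

Using pₖ = aₖpₖ₋₁ + pₖ₋₂, qₖ = aₖqₖ₋₁ + qₖ₋₂ (with p₋₁=1, p₋₂=0, q₋₁=0, q₋₂=1):
  k=0: a=6, p=6, q=1
  k=1: a=16, p=97, q=16
  k=2: a=10, p=976, q=161
  k=3: a=1, p=1073, q=177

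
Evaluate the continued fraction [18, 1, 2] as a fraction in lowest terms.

Using pₖ = aₖpₖ₋₁ + pₖ₋₂ and qₖ = aₖqₖ₋₁ + qₖ₋₂:
  k=0: a=18, p=18, q=1
  k=1: a=1, p=19, q=1
  k=2: a=2, p=56, q=3

56/3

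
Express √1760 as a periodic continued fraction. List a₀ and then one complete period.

[41; 1, 19, 1, 82]

a₀ = ⌊√1760⌋ = 41.
With m₀=0, d₀=1 and mₖ₊₁ = dₖaₖ − mₖ, dₖ₊₁ = (n − mₖ₊₁²)/dₖ, aₖ₊₁ = ⌊(a₀+mₖ₊₁)/dₖ₊₁⌋:
  k=1: m=41, d=79, a=1
  k=2: m=38, d=4, a=19
  k=3: m=38, d=79, a=1
  k=4: m=41, d=1, a=82
d=1 and a=2a₀=82 at k=4, so the next step gives (m, d) = (41, 79) again — its k=1 value — and the period has length 4.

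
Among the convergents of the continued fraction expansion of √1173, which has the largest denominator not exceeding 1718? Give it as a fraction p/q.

√1173 = [34; 4, 68, …] (period length 2).
Convergents:
  p_0/q_0 = 34/1
  p_1/q_1 = 137/4
  p_2/q_2 = 9350/273
  p_3/q_3 = 37537/1096
  p_4/q_4 = 2561866/74801
q_3 = 1096 ≤ 1718 < 74801 = q_4, so the answer is 37537/1096.

37537/1096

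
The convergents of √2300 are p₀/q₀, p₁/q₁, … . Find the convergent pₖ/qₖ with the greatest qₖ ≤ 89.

1151/24

√2300 = [47; 1, 22, 1, 94, …] (period length 4).
Convergents:
  p_0/q_0 = 47/1
  p_1/q_1 = 48/1
  p_2/q_2 = 1103/23
  p_3/q_3 = 1151/24
  p_4/q_4 = 109297/2279
q_3 = 24 ≤ 89 < 2279 = q_4, so the answer is 1151/24.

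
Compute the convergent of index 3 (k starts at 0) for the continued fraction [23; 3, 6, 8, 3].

3614/155

Using pₖ = aₖpₖ₋₁ + pₖ₋₂, qₖ = aₖqₖ₋₁ + qₖ₋₂ (with p₋₁=1, p₋₂=0, q₋₁=0, q₋₂=1):
  k=0: a=23, p=23, q=1
  k=1: a=3, p=70, q=3
  k=2: a=6, p=443, q=19
  k=3: a=8, p=3614, q=155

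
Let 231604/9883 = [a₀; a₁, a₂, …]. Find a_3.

231604 = 23·9883 + 4295   →  a_0 = 23
9883 = 2·4295 + 1293   →  a_1 = 2
4295 = 3·1293 + 416   →  a_2 = 3
1293 = 3·416 + 45   →  a_3 = 3

3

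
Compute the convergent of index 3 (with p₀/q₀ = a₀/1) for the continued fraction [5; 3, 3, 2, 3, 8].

Using pₖ = aₖpₖ₋₁ + pₖ₋₂, qₖ = aₖqₖ₋₁ + qₖ₋₂ (with p₋₁=1, p₋₂=0, q₋₁=0, q₋₂=1):
  k=0: a=5, p=5, q=1
  k=1: a=3, p=16, q=3
  k=2: a=3, p=53, q=10
  k=3: a=2, p=122, q=23

122/23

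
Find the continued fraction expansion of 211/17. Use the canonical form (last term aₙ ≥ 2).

[12; 2, 2, 3]

211 = 12×17 + 7
17 = 2×7 + 3
7 = 2×3 + 1
3 = 3×1 + 0  (stop)
So 211/17 = [12; 2, 2, 3].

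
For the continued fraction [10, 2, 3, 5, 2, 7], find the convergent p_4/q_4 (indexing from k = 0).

845/81

Using pₖ = aₖpₖ₋₁ + pₖ₋₂, qₖ = aₖqₖ₋₁ + qₖ₋₂ (with p₋₁=1, p₋₂=0, q₋₁=0, q₋₂=1):
  k=0: a=10, p=10, q=1
  k=1: a=2, p=21, q=2
  k=2: a=3, p=73, q=7
  k=3: a=5, p=386, q=37
  k=4: a=2, p=845, q=81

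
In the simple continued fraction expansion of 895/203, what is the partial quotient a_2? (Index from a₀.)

895 = 4·203 + 83   →  a_0 = 4
203 = 2·83 + 37   →  a_1 = 2
83 = 2·37 + 9   →  a_2 = 2

2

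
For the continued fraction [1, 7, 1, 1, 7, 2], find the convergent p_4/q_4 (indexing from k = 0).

Using pₖ = aₖpₖ₋₁ + pₖ₋₂, qₖ = aₖqₖ₋₁ + qₖ₋₂ (with p₋₁=1, p₋₂=0, q₋₁=0, q₋₂=1):
  k=0: a=1, p=1, q=1
  k=1: a=7, p=8, q=7
  k=2: a=1, p=9, q=8
  k=3: a=1, p=17, q=15
  k=4: a=7, p=128, q=113

128/113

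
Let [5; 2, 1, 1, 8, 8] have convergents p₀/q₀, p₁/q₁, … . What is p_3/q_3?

27/5

Using pₖ = aₖpₖ₋₁ + pₖ₋₂, qₖ = aₖqₖ₋₁ + qₖ₋₂ (with p₋₁=1, p₋₂=0, q₋₁=0, q₋₂=1):
  k=0: a=5, p=5, q=1
  k=1: a=2, p=11, q=2
  k=2: a=1, p=16, q=3
  k=3: a=1, p=27, q=5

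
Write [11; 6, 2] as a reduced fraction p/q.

Fold from the inside: start with 2/1.
  6 + 1/2 = 13/2
  11 + 2/13 = 145/13

145/13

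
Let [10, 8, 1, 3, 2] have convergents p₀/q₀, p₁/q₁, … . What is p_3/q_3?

354/35

Using pₖ = aₖpₖ₋₁ + pₖ₋₂, qₖ = aₖqₖ₋₁ + qₖ₋₂ (with p₋₁=1, p₋₂=0, q₋₁=0, q₋₂=1):
  k=0: a=10, p=10, q=1
  k=1: a=8, p=81, q=8
  k=2: a=1, p=91, q=9
  k=3: a=3, p=354, q=35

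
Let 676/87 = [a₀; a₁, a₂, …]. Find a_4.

676 = 7·87 + 67   →  a_0 = 7
87 = 1·67 + 20   →  a_1 = 1
67 = 3·20 + 7   →  a_2 = 3
20 = 2·7 + 6   →  a_3 = 2
7 = 1·6 + 1   →  a_4 = 1

1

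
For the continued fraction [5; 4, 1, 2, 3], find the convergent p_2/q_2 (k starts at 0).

26/5

Using pₖ = aₖpₖ₋₁ + pₖ₋₂, qₖ = aₖqₖ₋₁ + qₖ₋₂ (with p₋₁=1, p₋₂=0, q₋₁=0, q₋₂=1):
  k=0: a=5, p=5, q=1
  k=1: a=4, p=21, q=4
  k=2: a=1, p=26, q=5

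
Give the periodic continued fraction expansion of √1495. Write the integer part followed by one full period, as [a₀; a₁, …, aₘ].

a₀ = ⌊√1495⌋ = 38.
With m₀=0, d₀=1 and mₖ₊₁ = dₖaₖ − mₖ, dₖ₊₁ = (n − mₖ₊₁²)/dₖ, aₖ₊₁ = ⌊(a₀+mₖ₊₁)/dₖ₊₁⌋:
  k=1: m=38, d=51, a=1
  k=2: m=13, d=26, a=1
  k=3: m=13, d=51, a=1
  k=4: m=38, d=1, a=76
d=1 and a=2a₀=76 at k=4, so the next step gives (m, d) = (38, 51) again — its k=1 value — and the period has length 4.

[38; 1, 1, 1, 76]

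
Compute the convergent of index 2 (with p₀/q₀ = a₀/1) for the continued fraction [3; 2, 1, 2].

Using pₖ = aₖpₖ₋₁ + pₖ₋₂, qₖ = aₖqₖ₋₁ + qₖ₋₂ (with p₋₁=1, p₋₂=0, q₋₁=0, q₋₂=1):
  k=0: a=3, p=3, q=1
  k=1: a=2, p=7, q=2
  k=2: a=1, p=10, q=3

10/3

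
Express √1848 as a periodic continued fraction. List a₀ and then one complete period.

[42; 1, 84]

a₀ = ⌊√1848⌋ = 42.
With m₀=0, d₀=1 and mₖ₊₁ = dₖaₖ − mₖ, dₖ₊₁ = (n − mₖ₊₁²)/dₖ, aₖ₊₁ = ⌊(a₀+mₖ₊₁)/dₖ₊₁⌋:
  k=1: m=42, d=84, a=1
  k=2: m=42, d=1, a=84
d=1 and a=2a₀=84 at k=2, so the next step gives (m, d) = (42, 84) again — its k=1 value — and the period has length 2.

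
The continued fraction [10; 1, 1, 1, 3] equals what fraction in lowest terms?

Fold from the inside: start with 3/1.
  1 + 1/3 = 4/3
  1 + 3/4 = 7/4
  1 + 4/7 = 11/7
  10 + 7/11 = 117/11

117/11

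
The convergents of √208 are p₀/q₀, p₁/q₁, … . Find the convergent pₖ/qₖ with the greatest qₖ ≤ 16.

101/7

√208 = [14; 2, 2, 1, 2, 2, 28, …] (period length 6).
Convergents:
  p_0/q_0 = 14/1
  p_1/q_1 = 29/2
  p_2/q_2 = 72/5
  p_3/q_3 = 101/7
  p_4/q_4 = 274/19
q_3 = 7 ≤ 16 < 19 = q_4, so the answer is 101/7.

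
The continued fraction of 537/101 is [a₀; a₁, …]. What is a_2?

537 = 5·101 + 32   →  a_0 = 5
101 = 3·32 + 5   →  a_1 = 3
32 = 6·5 + 2   →  a_2 = 6

6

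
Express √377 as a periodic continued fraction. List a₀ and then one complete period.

a₀ = ⌊√377⌋ = 19.
With m₀=0, d₀=1 and mₖ₊₁ = dₖaₖ − mₖ, dₖ₊₁ = (n − mₖ₊₁²)/dₖ, aₖ₊₁ = ⌊(a₀+mₖ₊₁)/dₖ₊₁⌋:
  k=1: m=19, d=16, a=2
  k=2: m=13, d=13, a=2
  k=3: m=13, d=16, a=2
  k=4: m=19, d=1, a=38
d=1 and a=2a₀=38 at k=4, so the next step gives (m, d) = (19, 16) again — its k=1 value — and the period has length 4.

[19; 2, 2, 2, 38]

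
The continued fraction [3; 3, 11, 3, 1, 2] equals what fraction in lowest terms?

1273/383

Using pₖ = aₖpₖ₋₁ + pₖ₋₂ and qₖ = aₖqₖ₋₁ + qₖ₋₂:
  k=0: a=3, p=3, q=1
  k=1: a=3, p=10, q=3
  k=2: a=11, p=113, q=34
  k=3: a=3, p=349, q=105
  k=4: a=1, p=462, q=139
  k=5: a=2, p=1273, q=383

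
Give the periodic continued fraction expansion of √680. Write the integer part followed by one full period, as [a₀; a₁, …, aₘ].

[26; 13, 52]

a₀ = ⌊√680⌋ = 26.
With m₀=0, d₀=1 and mₖ₊₁ = dₖaₖ − mₖ, dₖ₊₁ = (n − mₖ₊₁²)/dₖ, aₖ₊₁ = ⌊(a₀+mₖ₊₁)/dₖ₊₁⌋:
  k=1: m=26, d=4, a=13
  k=2: m=26, d=1, a=52
d=1 and a=2a₀=52 at k=2, so the next step gives (m, d) = (26, 4) again — its k=1 value — and the period has length 2.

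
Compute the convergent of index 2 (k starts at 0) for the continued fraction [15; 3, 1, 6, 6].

61/4

Using pₖ = aₖpₖ₋₁ + pₖ₋₂, qₖ = aₖqₖ₋₁ + qₖ₋₂ (with p₋₁=1, p₋₂=0, q₋₁=0, q₋₂=1):
  k=0: a=15, p=15, q=1
  k=1: a=3, p=46, q=3
  k=2: a=1, p=61, q=4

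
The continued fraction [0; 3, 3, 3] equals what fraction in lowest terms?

10/33

Using pₖ = aₖpₖ₋₁ + pₖ₋₂ and qₖ = aₖqₖ₋₁ + qₖ₋₂:
  k=0: a=0, p=0, q=1
  k=1: a=3, p=1, q=3
  k=2: a=3, p=3, q=10
  k=3: a=3, p=10, q=33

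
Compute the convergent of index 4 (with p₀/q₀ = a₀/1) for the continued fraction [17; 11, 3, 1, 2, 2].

2119/124

Using pₖ = aₖpₖ₋₁ + pₖ₋₂, qₖ = aₖqₖ₋₁ + qₖ₋₂ (with p₋₁=1, p₋₂=0, q₋₁=0, q₋₂=1):
  k=0: a=17, p=17, q=1
  k=1: a=11, p=188, q=11
  k=2: a=3, p=581, q=34
  k=3: a=1, p=769, q=45
  k=4: a=2, p=2119, q=124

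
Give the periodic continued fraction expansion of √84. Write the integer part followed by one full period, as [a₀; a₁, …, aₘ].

a₀ = ⌊√84⌋ = 9.
With m₀=0, d₀=1 and mₖ₊₁ = dₖaₖ − mₖ, dₖ₊₁ = (n − mₖ₊₁²)/dₖ, aₖ₊₁ = ⌊(a₀+mₖ₊₁)/dₖ₊₁⌋:
  k=1: m=9, d=3, a=6
  k=2: m=9, d=1, a=18
d=1 and a=2a₀=18 at k=2, so the next step gives (m, d) = (9, 3) again — its k=1 value — and the period has length 2.

[9; 6, 18]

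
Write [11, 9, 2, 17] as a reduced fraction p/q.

Using pₖ = aₖpₖ₋₁ + pₖ₋₂ and qₖ = aₖqₖ₋₁ + qₖ₋₂:
  k=0: a=11, p=11, q=1
  k=1: a=9, p=100, q=9
  k=2: a=2, p=211, q=19
  k=3: a=17, p=3687, q=332

3687/332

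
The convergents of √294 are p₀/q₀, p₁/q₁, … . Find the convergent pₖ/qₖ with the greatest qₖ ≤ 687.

√294 = [17; 6, 1, 4, 1, 6, 34, …] (period length 6).
Convergents:
  p_0/q_0 = 17/1
  p_1/q_1 = 103/6
  p_2/q_2 = 120/7
  p_3/q_3 = 583/34
  p_4/q_4 = 703/41
  p_5/q_5 = 4801/280
  p_6/q_6 = 163937/9561
q_5 = 280 ≤ 687 < 9561 = q_6, so the answer is 4801/280.

4801/280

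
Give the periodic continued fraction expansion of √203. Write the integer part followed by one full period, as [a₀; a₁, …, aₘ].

a₀ = ⌊√203⌋ = 14.
With m₀=0, d₀=1 and mₖ₊₁ = dₖaₖ − mₖ, dₖ₊₁ = (n − mₖ₊₁²)/dₖ, aₖ₊₁ = ⌊(a₀+mₖ₊₁)/dₖ₊₁⌋:
  k=1: m=14, d=7, a=4
  k=2: m=14, d=1, a=28
d=1 and a=2a₀=28 at k=2, so the next step gives (m, d) = (14, 7) again — its k=1 value — and the period has length 2.

[14; 4, 28]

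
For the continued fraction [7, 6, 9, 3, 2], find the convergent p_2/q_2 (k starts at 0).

Using pₖ = aₖpₖ₋₁ + pₖ₋₂, qₖ = aₖqₖ₋₁ + qₖ₋₂ (with p₋₁=1, p₋₂=0, q₋₁=0, q₋₂=1):
  k=0: a=7, p=7, q=1
  k=1: a=6, p=43, q=6
  k=2: a=9, p=394, q=55

394/55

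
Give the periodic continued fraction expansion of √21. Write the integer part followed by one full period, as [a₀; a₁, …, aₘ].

a₀ = ⌊√21⌋ = 4.
With m₀=0, d₀=1 and mₖ₊₁ = dₖaₖ − mₖ, dₖ₊₁ = (n − mₖ₊₁²)/dₖ, aₖ₊₁ = ⌊(a₀+mₖ₊₁)/dₖ₊₁⌋:
  k=1: m=4, d=5, a=1
  k=2: m=1, d=4, a=1
  k=3: m=3, d=3, a=2
  k=4: m=3, d=4, a=1
  k=5: m=1, d=5, a=1
  k=6: m=4, d=1, a=8
d=1 and a=2a₀=8 at k=6, so the next step gives (m, d) = (4, 5) again — its k=1 value — and the period has length 6.

[4; 1, 1, 2, 1, 1, 8]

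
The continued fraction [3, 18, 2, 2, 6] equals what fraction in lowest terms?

Fold from the inside: start with 6/1.
  2 + 1/6 = 13/6
  2 + 6/13 = 32/13
  18 + 13/32 = 589/32
  3 + 32/589 = 1799/589

1799/589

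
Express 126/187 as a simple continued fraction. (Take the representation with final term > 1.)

[0; 1, 2, 15, 4]

126 = 0×187 + 126
187 = 1×126 + 61
126 = 2×61 + 4
61 = 15×4 + 1
4 = 4×1 + 0  (stop)
So 126/187 = [0; 1, 2, 15, 4].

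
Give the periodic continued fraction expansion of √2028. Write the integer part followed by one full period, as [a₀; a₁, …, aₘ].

[45; 30, 90]

a₀ = ⌊√2028⌋ = 45.
With m₀=0, d₀=1 and mₖ₊₁ = dₖaₖ − mₖ, dₖ₊₁ = (n − mₖ₊₁²)/dₖ, aₖ₊₁ = ⌊(a₀+mₖ₊₁)/dₖ₊₁⌋:
  k=1: m=45, d=3, a=30
  k=2: m=45, d=1, a=90
d=1 and a=2a₀=90 at k=2, so the next step gives (m, d) = (45, 3) again — its k=1 value — and the period has length 2.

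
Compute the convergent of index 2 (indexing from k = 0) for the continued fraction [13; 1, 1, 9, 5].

Using pₖ = aₖpₖ₋₁ + pₖ₋₂, qₖ = aₖqₖ₋₁ + qₖ₋₂ (with p₋₁=1, p₋₂=0, q₋₁=0, q₋₂=1):
  k=0: a=13, p=13, q=1
  k=1: a=1, p=14, q=1
  k=2: a=1, p=27, q=2

27/2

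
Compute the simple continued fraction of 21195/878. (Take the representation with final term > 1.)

21195 = 24*878 + 123
878 = 7*123 + 17
123 = 7*17 + 4
17 = 4*4 + 1
4 = 4*1 + 0  (stop)
So 21195/878 = [24; 7, 7, 4, 4].

[24; 7, 7, 4, 4]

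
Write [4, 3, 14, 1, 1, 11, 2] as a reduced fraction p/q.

9253/2139

Using pₖ = aₖpₖ₋₁ + pₖ₋₂ and qₖ = aₖqₖ₋₁ + qₖ₋₂:
  k=0: a=4, p=4, q=1
  k=1: a=3, p=13, q=3
  k=2: a=14, p=186, q=43
  k=3: a=1, p=199, q=46
  k=4: a=1, p=385, q=89
  k=5: a=11, p=4434, q=1025
  k=6: a=2, p=9253, q=2139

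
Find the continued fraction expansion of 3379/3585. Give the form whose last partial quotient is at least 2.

3379 = 0×3585 + 3379
3585 = 1×3379 + 206
3379 = 16×206 + 83
206 = 2×83 + 40
83 = 2×40 + 3
40 = 13×3 + 1
3 = 3×1 + 0  (stop)
So 3379/3585 = [0; 1, 16, 2, 2, 13, 3].

[0; 1, 16, 2, 2, 13, 3]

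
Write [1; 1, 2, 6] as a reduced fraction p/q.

32/19

Using pₖ = aₖpₖ₋₁ + pₖ₋₂ and qₖ = aₖqₖ₋₁ + qₖ₋₂:
  k=0: a=1, p=1, q=1
  k=1: a=1, p=2, q=1
  k=2: a=2, p=5, q=3
  k=3: a=6, p=32, q=19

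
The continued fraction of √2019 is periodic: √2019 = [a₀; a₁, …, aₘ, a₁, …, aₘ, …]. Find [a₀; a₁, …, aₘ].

a₀ = ⌊√2019⌋ = 44.

[44; 1, 13, 1, 88]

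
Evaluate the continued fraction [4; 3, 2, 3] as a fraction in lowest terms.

103/24

Fold from the inside: start with 3/1.
  2 + 1/3 = 7/3
  3 + 3/7 = 24/7
  4 + 7/24 = 103/24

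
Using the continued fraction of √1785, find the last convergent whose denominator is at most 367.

√1785 = [42; 4, 84, …] (period length 2).
Convergents:
  p_0/q_0 = 42/1
  p_1/q_1 = 169/4
  p_2/q_2 = 14238/337
  p_3/q_3 = 57121/1352
q_2 = 337 ≤ 367 < 1352 = q_3, so the answer is 14238/337.

14238/337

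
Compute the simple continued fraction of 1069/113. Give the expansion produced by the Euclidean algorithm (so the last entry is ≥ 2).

1069 = 9×113 + 52
113 = 2×52 + 9
52 = 5×9 + 7
9 = 1×7 + 2
7 = 3×2 + 1
2 = 2×1 + 0  (stop)
So 1069/113 = [9; 2, 5, 1, 3, 2].

[9; 2, 5, 1, 3, 2]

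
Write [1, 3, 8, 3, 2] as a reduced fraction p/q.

239/181

Fold from the inside: start with 2/1.
  3 + 1/2 = 7/2
  8 + 2/7 = 58/7
  3 + 7/58 = 181/58
  1 + 58/181 = 239/181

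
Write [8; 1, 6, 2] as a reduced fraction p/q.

Fold from the inside: start with 2/1.
  6 + 1/2 = 13/2
  1 + 2/13 = 15/13
  8 + 13/15 = 133/15

133/15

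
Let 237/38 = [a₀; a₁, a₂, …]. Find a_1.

237 = 6·38 + 9   →  a_0 = 6
38 = 4·9 + 2   →  a_1 = 4

4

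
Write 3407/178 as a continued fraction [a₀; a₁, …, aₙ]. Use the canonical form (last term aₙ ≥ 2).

[19; 7, 8, 3]

3407 = 19*178 + 25
178 = 7*25 + 3
25 = 8*3 + 1
3 = 3*1 + 0  (stop)
So 3407/178 = [19; 7, 8, 3].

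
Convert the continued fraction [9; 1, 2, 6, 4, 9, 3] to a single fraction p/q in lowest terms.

Using pₖ = aₖpₖ₋₁ + pₖ₋₂ and qₖ = aₖqₖ₋₁ + qₖ₋₂:
  k=0: a=9, p=9, q=1
  k=1: a=1, p=10, q=1
  k=2: a=2, p=29, q=3
  k=3: a=6, p=184, q=19
  k=4: a=4, p=765, q=79
  k=5: a=9, p=7069, q=730
  k=6: a=3, p=21972, q=2269

21972/2269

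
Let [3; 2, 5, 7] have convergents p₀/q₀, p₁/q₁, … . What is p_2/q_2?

Using pₖ = aₖpₖ₋₁ + pₖ₋₂, qₖ = aₖqₖ₋₁ + qₖ₋₂ (with p₋₁=1, p₋₂=0, q₋₁=0, q₋₂=1):
  k=0: a=3, p=3, q=1
  k=1: a=2, p=7, q=2
  k=2: a=5, p=38, q=11

38/11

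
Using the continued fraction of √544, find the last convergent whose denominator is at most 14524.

113447/4864

√544 = [23; 3, 11, 3, 46, …] (period length 4).
Convergents:
  p_0/q_0 = 23/1
  p_1/q_1 = 70/3
  p_2/q_2 = 793/34
  p_3/q_3 = 2449/105
  p_4/q_4 = 113447/4864
  p_5/q_5 = 342790/14697
q_4 = 4864 ≤ 14524 < 14697 = q_5, so the answer is 113447/4864.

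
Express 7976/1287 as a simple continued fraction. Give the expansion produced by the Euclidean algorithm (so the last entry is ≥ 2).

[6; 5, 14, 1, 16]

7976 = 6×1287 + 254
1287 = 5×254 + 17
254 = 14×17 + 16
17 = 1×16 + 1
16 = 16×1 + 0  (stop)
So 7976/1287 = [6; 5, 14, 1, 16].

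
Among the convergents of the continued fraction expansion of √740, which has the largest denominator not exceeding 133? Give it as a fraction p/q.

1877/69

√740 = [27; 4, 1, 12, 1, 4, 54, …] (period length 6).
Convergents:
  p_0/q_0 = 27/1
  p_1/q_1 = 109/4
  p_2/q_2 = 136/5
  p_3/q_3 = 1741/64
  p_4/q_4 = 1877/69
  p_5/q_5 = 9249/340
q_4 = 69 ≤ 133 < 340 = q_5, so the answer is 1877/69.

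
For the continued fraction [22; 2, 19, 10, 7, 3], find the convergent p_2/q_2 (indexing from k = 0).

877/39

Using pₖ = aₖpₖ₋₁ + pₖ₋₂, qₖ = aₖqₖ₋₁ + qₖ₋₂ (with p₋₁=1, p₋₂=0, q₋₁=0, q₋₂=1):
  k=0: a=22, p=22, q=1
  k=1: a=2, p=45, q=2
  k=2: a=19, p=877, q=39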